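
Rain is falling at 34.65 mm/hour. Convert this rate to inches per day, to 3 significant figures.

32.7 in/day

34.65 mm/hour × 0.0393701 in/mm × 24 hour/day = 32.7 in/day.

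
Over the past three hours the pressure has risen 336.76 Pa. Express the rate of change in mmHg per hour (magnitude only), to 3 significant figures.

0.842 mmHg per hour

336.76 Pa / 3 h × 0.00750062 mmHg/Pa = 0.842 mmHg/h.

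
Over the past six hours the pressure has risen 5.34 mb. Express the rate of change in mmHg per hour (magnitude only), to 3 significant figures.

0.668 mmHg per hour

5.34 mb / 6 h × 0.750062 mmHg/mb = 0.668 mmHg/h.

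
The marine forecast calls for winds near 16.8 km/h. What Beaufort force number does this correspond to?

Beaufort force 3

16.8 km/h = 4.7 m/s, which is Beaufort 3 (gentle breeze, 3.4–5.4 m/s).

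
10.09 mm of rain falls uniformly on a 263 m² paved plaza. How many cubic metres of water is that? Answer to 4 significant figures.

2.654 cubic metres

1 mm over 1 m² is 1 L, so volume = 10.09 × 263 = 2653.67 L = 2.654 m³.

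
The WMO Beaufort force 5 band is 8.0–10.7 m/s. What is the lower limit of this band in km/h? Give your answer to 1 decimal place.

8.0–10.7 m/s × 3.6 = 28.8–38.5 km/h.

28.8 km/h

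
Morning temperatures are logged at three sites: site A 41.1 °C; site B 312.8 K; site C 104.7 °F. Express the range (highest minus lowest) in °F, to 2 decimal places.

site B: 312.8 K = 39.650 °C.
site C: 104.7 °F = 40.389 °C.
Spread: 41.100 − 39.650 = 1.450 °C = 2.61 °F.

2.61 °F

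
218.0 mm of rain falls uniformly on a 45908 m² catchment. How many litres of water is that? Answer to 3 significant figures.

1 mm over 1 m² is 1 L, so volume = 218 × 45908 = 10007944 L ≈ 10000000 L.

10000000 litres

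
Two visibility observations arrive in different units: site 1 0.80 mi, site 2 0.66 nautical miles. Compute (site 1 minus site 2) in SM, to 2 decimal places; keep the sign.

site 2: 0.66 nmi = 0.7595 SM.
Difference: 0.8000 − 0.7595 = 0.04 SM.

0.04 SM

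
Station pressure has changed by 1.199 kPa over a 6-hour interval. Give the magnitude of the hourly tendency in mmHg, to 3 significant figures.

1.199 kPa / 6 h × 7.50062 mmHg/kPa = 1.50 mmHg/h.

1.50 mmHg per hour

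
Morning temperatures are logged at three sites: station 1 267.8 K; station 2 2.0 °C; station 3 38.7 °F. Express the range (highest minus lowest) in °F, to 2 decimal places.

station 1: 267.8 K = -5.350 °C.
station 3: 38.7 °F = 3.722 °C.
Spread: 3.722 − (-5.350) = 9.072 °C = 16.33 °F.

16.33 °F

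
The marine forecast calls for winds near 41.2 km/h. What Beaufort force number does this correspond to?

41.2 km/h = 11.4 m/s, which is Beaufort 6 (strong breeze, 10.8–13.8 m/s).

Beaufort force 6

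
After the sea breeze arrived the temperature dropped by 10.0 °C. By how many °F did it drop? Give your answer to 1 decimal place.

18.0 °F

A change of 1 °C equals a change of 1.8 °F: Δ°F = 10.0 × 1.8 = 18.0 °F.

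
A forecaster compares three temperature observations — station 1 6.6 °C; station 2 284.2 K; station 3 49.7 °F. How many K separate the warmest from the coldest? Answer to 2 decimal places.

station 2: 284.2 K = 11.050 °C.
station 3: 49.7 °F = 9.833 °C.
Spread: 11.050 − 6.600 = 4.450 °C.

4.45 K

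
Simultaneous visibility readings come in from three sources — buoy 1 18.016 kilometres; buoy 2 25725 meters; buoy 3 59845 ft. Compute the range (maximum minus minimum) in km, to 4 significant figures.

7.709 km

buoy 2: 25725 m = 25.72500 km.
buoy 3: 59845 ft = 18.24076 km.
Spread: 25.72500 − 18.01600 = 7.709 km.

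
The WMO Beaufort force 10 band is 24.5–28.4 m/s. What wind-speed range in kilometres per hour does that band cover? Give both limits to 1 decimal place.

24.5–28.4 m/s × 3.6 = 88.2–102.2 km/h.

88.2 to 102.2 km/h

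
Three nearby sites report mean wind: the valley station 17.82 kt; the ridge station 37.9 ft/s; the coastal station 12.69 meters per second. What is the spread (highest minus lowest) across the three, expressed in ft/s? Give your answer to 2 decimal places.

the valley station: 17.82 kt = 30.0768 ft/s.
the coastal station: 12.69 m/s = 41.6339 ft/s.
Spread: 41.6339 − 30.0768 = 11.56 ft/s.

11.56 ft/s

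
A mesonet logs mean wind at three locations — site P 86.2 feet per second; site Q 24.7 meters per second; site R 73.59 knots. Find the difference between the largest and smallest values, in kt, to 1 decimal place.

site P: 86.2 ft/s = 51.072 kt.
site Q: 24.7 m/s = 48.013 kt.
Spread: 73.590 − 48.013 = 25.6 kt.

25.6 kt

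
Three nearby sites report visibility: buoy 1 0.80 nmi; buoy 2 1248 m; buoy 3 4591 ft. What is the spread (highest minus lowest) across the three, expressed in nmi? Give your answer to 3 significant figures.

0.126 nmi

buoy 2: 1248 m = 0.67387 nmi.
buoy 3: 4591 ft = 0.75558 nmi.
Spread: 0.80000 − 0.67387 = 0.126 nmi.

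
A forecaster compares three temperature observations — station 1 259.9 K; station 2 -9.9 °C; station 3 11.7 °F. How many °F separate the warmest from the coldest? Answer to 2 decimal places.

6.03 °F

station 1: 259.9 K = -13.250 °C.
station 3: 11.7 °F = -11.278 °C.
Spread: (-9.900) − (-13.250) = 3.350 °C = 6.03 °F.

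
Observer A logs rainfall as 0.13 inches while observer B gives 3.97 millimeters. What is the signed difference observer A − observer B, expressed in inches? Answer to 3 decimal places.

observer B: 3.97 mm = 0.15630 in.
Difference: 0.13000 − 0.15630 = -0.026 in.

-0.026 in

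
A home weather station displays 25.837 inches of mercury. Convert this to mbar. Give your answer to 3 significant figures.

875 mb

1 inHg = 33.8639 mb, so 25.837 × 33.8639 = 875 mb.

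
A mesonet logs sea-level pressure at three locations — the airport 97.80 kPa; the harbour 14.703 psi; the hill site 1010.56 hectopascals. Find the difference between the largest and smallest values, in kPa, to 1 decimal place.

3.6 kPa

the harbour: 14.703 psi = 101.374 kPa.
the hill site: 1010.56 hPa = 101.056 kPa.
Spread: 101.374 − 97.800 = 3.6 kPa.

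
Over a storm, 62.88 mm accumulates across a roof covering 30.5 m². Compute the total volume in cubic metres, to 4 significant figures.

1.918 cubic metres

1 mm over 1 m² is 1 L, so volume = 62.88 × 30.5 = 1917.84 L = 1.918 m³.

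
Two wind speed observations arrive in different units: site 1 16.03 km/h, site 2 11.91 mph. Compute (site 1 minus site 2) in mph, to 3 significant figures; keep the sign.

-1.95 mph

site 1: 16.03 km/h = 9.9606 mph.
Difference: 9.9606 − 11.9100 = -1.95 mph.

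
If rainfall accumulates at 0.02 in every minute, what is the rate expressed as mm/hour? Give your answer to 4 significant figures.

0.02 in/minute × 25.4 mm/in × 60 minute/hour = 30.48 mm/hour.

30.48 mm/hour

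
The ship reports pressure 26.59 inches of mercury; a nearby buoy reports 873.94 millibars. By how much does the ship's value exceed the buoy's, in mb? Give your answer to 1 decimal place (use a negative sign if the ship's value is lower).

the ship: 26.59 inHg = 900.441 mb.
Difference: 900.441 − 873.940 = 26.5 mb.

26.5 mb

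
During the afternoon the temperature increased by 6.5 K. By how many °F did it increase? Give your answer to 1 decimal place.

11.7 °F

A change of 1 °C equals a change of 1.8 °F: Δ°F = 6.5 × 1.8 = 11.7 °F.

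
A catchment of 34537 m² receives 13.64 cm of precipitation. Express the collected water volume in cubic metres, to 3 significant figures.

4710 cubic metres

Depth: 13.64 cm × 10 = 136.4 mm.
1 mm over 1 m² is 1 L, so volume = 136.4 × 34537 = 4710846.8 L = 4710 m³.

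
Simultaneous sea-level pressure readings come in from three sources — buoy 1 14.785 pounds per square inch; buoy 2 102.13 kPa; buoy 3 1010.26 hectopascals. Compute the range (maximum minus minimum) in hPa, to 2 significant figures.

11 hPa

buoy 1: 14.785 psi = 1019.39 hPa.
buoy 2: 102.13 kPa = 1021.30 hPa.
Spread: 1021.30 − 1010.26 = 11 hPa.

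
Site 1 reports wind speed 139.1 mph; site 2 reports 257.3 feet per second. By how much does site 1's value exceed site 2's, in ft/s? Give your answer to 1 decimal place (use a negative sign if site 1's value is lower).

-53.3 ft/s

site 1: 139.1 mph = 204.013 ft/s.
Difference: 204.013 − 257.300 = -53.3 ft/s.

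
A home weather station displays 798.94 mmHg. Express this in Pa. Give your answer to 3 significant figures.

1 mmHg = 133.322 Pa, so 798.94 × 133.322 = 107000 Pa.

107000 Pa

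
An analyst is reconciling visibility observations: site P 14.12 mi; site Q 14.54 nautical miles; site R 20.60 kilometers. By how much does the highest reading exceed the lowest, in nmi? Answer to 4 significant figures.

3.417 nmi

site P: 14.12 SM = 12.26994 nmi.
site R: 20.60 km = 11.12311 nmi.
Spread: 14.54000 − 11.12311 = 3.417 nmi.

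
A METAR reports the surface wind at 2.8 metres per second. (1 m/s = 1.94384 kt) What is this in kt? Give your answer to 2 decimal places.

1 m/s = 1.94384 kt, so 2.8 × 1.94384 = 5.44 kt.

5.44 kt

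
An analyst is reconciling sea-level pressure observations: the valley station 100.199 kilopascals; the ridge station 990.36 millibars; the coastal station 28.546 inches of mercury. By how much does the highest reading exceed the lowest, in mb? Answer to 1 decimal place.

35.3 mb

the valley station: 100.199 kPa = 1001.990 mb.
the coastal station: 28.546 inHg = 966.679 mb.
Spread: 1001.990 − 966.679 = 35.3 mb.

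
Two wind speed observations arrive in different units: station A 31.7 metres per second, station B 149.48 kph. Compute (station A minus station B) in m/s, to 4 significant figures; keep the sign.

station B: 149.48 km/h = 41.52222 m/s.
Difference: 31.70000 − 41.52222 = -9.822 m/s.

-9.822 m/s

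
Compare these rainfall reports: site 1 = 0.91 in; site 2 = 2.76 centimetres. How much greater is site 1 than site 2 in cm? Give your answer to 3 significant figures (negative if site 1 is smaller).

-0.449 cm

site 1: 0.91 in = 2.31140 cm.
Difference: 2.31140 − 2.76000 = -0.449 cm.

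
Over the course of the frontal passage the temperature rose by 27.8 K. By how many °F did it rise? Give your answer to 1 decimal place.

For a temperature change the 32° offset cancels: Δ°F = 27.8 × 1.8 = 50.0 °F.

50.0 °F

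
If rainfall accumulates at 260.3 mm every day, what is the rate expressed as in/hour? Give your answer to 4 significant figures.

0.4270 in/hour

260.3 mm/day × 0.0393701 in/mm × 0.0416667 day/hour = 0.4270 in/hour.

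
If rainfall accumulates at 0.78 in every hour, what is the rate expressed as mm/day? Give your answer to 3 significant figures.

475 mm/day

0.78 in/hour × 25.4 mm/in × 24 hour/day = 475 mm/day.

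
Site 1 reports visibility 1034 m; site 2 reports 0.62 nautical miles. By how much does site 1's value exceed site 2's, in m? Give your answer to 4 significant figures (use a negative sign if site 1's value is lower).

site 2: 0.62 nmi = 1148.240 m.
Difference: 1034.000 − 1148.240 = -114.2 m.

-114.2 m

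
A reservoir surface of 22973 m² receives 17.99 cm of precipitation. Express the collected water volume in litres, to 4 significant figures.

Depth: 17.99 cm × 10 = 179.9 mm.
1 mm over 1 m² is 1 L, so volume = 179.9 × 22973 = 4132842.7 L ≈ 4133000 L.

4133000 litres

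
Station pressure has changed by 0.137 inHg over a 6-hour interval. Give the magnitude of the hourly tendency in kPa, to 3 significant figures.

0.137 inHg / 6 h × 3.38639 kPa/inHg = 0.0773 kPa/h.

0.0773 kPa per hour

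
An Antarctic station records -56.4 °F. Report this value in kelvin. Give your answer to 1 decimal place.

First to °C: -49.11 °C.
Then to K: 224.0 K.

224.0 K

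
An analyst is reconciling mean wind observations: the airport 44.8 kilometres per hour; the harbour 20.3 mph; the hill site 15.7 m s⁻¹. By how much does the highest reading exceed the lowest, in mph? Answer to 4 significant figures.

14.82 mph

the airport: 44.8 km/h = 27.8374 mph.
the hill site: 15.7 m/s = 35.1199 mph.
Spread: 35.1199 − 20.3000 = 14.82 mph.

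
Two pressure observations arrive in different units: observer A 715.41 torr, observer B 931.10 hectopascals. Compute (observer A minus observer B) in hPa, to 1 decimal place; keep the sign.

22.7 hPa

observer A: 715.41 mmHg = 953.802 hPa.
Difference: 953.802 − 931.100 = 22.7 hPa.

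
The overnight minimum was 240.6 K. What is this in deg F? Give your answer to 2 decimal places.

First to °C: -32.55 °C.
Then to °F: -26.59 °F.

-26.59 °F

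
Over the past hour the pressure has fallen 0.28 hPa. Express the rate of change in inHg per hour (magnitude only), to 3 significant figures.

0.00827 inHg per hour

0.28 hPa / 1 h × 0.02953 inHg/hPa = 0.00827 inHg/h.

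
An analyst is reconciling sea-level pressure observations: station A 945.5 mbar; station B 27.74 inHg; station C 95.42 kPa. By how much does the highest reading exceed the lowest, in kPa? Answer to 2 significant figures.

1.5 kPa

station A: 945.5 mb = 94.550 kPa.
station B: 27.74 inHg = 93.938 kPa.
Spread: 95.420 − 93.938 = 1.5 kPa.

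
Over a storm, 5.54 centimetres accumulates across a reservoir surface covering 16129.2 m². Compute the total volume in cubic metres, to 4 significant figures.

893.6 cubic metres

Depth: 5.54 cm × 10 = 55.4 mm.
1 mm over 1 m² is 1 L, so volume = 55.4 × 16129.2 = 893557.68 L = 893.6 m³.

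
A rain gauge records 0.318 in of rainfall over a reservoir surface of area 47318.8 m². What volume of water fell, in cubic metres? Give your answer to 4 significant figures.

Depth: 0.318 in × 25.4 = 8.0772 mm.
1 mm over 1 m² is 1 L, so volume = 8.0772 × 47318.8 = 382203.41 L = 382.2 m³.

382.2 cubic metres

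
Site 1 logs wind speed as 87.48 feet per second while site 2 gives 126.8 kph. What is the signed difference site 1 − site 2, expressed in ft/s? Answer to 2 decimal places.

-28.08 ft/s

site 2: 126.8 km/h = 115.5585 ft/s.
Difference: 87.4800 − 115.5585 = -28.08 ft/s.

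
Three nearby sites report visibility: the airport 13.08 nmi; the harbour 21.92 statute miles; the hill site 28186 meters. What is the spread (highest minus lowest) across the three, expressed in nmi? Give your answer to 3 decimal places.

the harbour: 21.92 SM = 19.04796 nmi.
the hill site: 28186 m = 15.21922 nmi.
Spread: 19.04796 − 13.08000 = 5.968 nmi.

5.968 nmi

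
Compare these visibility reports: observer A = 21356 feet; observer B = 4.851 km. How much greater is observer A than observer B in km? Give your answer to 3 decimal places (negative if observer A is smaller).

observer A: 21356 ft = 6.50931 km.
Difference: 6.50931 − 4.85100 = 1.658 km.

1.658 km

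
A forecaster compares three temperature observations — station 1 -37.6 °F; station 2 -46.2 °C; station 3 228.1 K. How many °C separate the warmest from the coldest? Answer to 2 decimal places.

station 1: -37.6 °F = -38.667 °C.
station 3: 228.1 K = -45.050 °C.
Spread: (-38.667) − (-46.200) = 7.533 °C.

7.53 °C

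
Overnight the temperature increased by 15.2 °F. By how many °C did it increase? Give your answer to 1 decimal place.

A change of 1 °C equals a change of 1.8 °F: Δ°C = 15.2 × 0.5556 = 8.4 °C.

8.4 °C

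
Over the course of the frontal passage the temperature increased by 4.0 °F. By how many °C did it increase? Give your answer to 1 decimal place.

2.2 °C

Converting a difference, only the 9/5 scale factor applies: Δ°C = 4.0 × 0.5556 = 2.2 °C.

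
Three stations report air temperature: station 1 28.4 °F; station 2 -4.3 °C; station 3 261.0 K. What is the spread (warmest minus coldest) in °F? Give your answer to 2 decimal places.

18.27 °F

station 1: 28.4 °F = -2.000 °C.
station 3: 261.0 K = -12.150 °C.
Spread: (-2.000) − (-12.150) = 10.150 °C = 18.27 °F.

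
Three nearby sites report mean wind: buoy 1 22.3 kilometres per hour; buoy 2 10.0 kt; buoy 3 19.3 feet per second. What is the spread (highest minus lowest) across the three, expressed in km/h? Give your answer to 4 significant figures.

buoy 2: 10.0 kt = 18.52000 km/h.
buoy 3: 19.3 ft/s = 21.17750 km/h.
Spread: 22.30000 − 18.52000 = 3.780 km/h.

3.780 km/h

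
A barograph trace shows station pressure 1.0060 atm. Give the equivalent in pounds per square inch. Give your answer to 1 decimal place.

14.8 psi

1 atm = 14.6959 psi, so 1.0060 × 14.6959 = 14.8 psi.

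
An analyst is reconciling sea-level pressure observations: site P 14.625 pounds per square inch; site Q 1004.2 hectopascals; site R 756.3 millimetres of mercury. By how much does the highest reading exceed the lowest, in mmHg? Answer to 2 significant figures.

3.1 mmHg

site P: 14.625 psi = 756.331 mmHg.
site Q: 1004.2 hPa = 753.212 mmHg.
Spread: 756.331 − 753.212 = 3.1 mmHg.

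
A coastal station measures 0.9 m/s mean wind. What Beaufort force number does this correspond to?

Beaufort force 1

0.9 m/s lies in the Beaufort 1 band (light air, 0.3–1.5 m/s).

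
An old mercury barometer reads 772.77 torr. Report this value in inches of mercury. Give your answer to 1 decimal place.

30.4 inHg

1 mmHg = 0.0393701 inHg, so 772.77 × 0.0393701 = 30.4 inHg.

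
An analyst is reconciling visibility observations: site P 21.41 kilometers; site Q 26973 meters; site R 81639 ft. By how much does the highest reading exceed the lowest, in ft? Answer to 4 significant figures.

site P: 21.41 km = 70242.78 ft.
site Q: 26973 m = 88494.09 ft.
Spread: 88494.09 − 70242.78 = 18250 ft.

18250 ft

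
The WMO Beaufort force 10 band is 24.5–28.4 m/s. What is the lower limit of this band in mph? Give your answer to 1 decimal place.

54.8 mph

24.5–28.4 m/s × 2.237 = 54.8–63.5 mph.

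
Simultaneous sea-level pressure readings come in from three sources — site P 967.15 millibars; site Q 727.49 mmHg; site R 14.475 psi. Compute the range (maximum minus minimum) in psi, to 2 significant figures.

site P: 967.15 mb = 14.0273 psi.
site Q: 727.49 mmHg = 14.0673 psi.
Spread: 14.4750 − 14.0273 = 0.45 psi.

0.45 psi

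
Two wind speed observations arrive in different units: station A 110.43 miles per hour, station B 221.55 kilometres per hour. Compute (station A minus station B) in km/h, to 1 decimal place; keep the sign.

-43.8 km/h

station A: 110.43 mph = 177.720 km/h.
Difference: 177.720 − 221.550 = -43.8 km/h.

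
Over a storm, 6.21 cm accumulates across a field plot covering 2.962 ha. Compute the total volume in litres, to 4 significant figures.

1839000 litres

Depth: 6.21 cm × 10 = 62.1 mm.
Area: 2.962 ha = 29620 m².
1 mm over 1 m² is 1 L, so volume = 62.1 × 29620 = 1839402 L ≈ 1839000 L.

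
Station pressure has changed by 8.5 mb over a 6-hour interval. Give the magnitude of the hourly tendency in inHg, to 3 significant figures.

8.5 mb / 6 h × 0.02953 inHg/mb = 0.0418 inHg/h.

0.0418 inHg per hour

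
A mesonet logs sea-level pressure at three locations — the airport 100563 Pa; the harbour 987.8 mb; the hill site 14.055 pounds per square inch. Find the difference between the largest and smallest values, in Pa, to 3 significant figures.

3660 Pa

the harbour: 987.8 mb = 98780.00 Pa.
the hill site: 14.055 psi = 96905.81 Pa.
Spread: 100563.00 − 96905.81 = 3660 Pa.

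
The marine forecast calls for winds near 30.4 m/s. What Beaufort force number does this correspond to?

30.4 m/s lies in the Beaufort 11 band (violent storm, 28.5–32.6 m/s).

Beaufort force 11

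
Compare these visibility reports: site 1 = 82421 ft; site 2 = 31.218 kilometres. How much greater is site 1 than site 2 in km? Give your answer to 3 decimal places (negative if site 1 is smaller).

site 1: 82421 ft = 25.12192 km.
Difference: 25.12192 − 31.21800 = -6.096 km.

-6.096 km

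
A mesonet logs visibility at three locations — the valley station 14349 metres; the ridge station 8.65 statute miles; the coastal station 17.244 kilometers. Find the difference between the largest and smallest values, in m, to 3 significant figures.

3320 m

the ridge station: 8.65 SM = 13920.83 m.
the coastal station: 17.244 km = 17244.00 m.
Spread: 17244.00 − 13920.83 = 3320 m.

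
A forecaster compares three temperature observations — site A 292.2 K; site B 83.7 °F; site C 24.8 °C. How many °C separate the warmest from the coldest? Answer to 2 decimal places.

9.67 °C

site A: 292.2 K = 19.050 °C.
site B: 83.7 °F = 28.722 °C.
Spread: 28.722 − 19.050 = 9.672 °C.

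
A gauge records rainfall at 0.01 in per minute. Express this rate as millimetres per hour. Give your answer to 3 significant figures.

0.01 in/minute × 25.4 mm/in × 60 minute/hour = 15.2 mm/hour.

15.2 mm/hour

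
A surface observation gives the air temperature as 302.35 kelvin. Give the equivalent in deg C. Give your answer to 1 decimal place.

29.2 °C

°C = 302.35 − 273.15 = 29.2 °C.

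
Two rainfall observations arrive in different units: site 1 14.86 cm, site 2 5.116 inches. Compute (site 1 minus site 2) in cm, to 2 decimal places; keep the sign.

1.87 cm

site 2: 5.116 in = 12.9946 cm.
Difference: 14.8600 − 12.9946 = 1.87 cm.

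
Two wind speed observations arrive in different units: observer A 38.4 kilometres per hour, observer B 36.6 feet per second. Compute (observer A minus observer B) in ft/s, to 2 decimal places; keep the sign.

-1.60 ft/s

observer A: 38.4 km/h = 34.9956 ft/s.
Difference: 34.9956 − 36.6000 = -1.60 ft/s.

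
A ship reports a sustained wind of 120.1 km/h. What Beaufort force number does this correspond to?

120.1 km/h = 33.4 m/s, which is Beaufort 12 (hurricane force, ≥32.7 m/s).

Beaufort force 12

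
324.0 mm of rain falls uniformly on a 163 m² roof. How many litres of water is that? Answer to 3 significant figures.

1 mm over 1 m² is 1 L, so volume = 324 × 163 = 52812 L ≈ 52800 L.

52800 litres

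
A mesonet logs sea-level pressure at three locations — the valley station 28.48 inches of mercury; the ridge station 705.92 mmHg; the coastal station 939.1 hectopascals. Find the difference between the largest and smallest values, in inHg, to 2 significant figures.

0.75 inHg

the ridge station: 705.92 mmHg = 27.7921 inHg.
the coastal station: 939.1 hPa = 27.7316 inHg.
Spread: 28.4800 − 27.7316 = 0.75 inHg.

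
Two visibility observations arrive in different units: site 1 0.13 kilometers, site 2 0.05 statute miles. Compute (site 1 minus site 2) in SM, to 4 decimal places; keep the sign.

0.0308 SM

site 1: 0.13 km = 0.080778 SM.
Difference: 0.080778 − 0.050000 = 0.0308 SM.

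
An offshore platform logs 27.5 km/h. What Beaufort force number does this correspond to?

Beaufort force 4

27.5 km/h = 7.6 m/s, which is Beaufort 4 (moderate breeze, 5.5–7.9 m/s).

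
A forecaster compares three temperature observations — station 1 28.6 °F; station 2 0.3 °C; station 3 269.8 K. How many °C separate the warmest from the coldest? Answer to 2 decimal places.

station 1: 28.6 °F = -1.889 °C.
station 3: 269.8 K = -3.350 °C.
Spread: 0.300 − (-3.350) = 3.650 °C.

3.65 °C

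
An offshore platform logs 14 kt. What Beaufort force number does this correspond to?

Beaufort force 4

14 kt lies in the Beaufort 4 band (moderate breeze, 11–16 kt).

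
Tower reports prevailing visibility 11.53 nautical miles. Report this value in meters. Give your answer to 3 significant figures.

1 nmi = 1852 m, so 11.53 × 1852 = 21400 m.

21400 m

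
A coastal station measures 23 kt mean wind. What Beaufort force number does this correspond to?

Beaufort force 6

23 kt lies in the Beaufort 6 band (strong breeze, 22–27 kt).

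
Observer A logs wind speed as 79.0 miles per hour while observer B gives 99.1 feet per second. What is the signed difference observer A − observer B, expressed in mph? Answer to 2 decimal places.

observer B: 99.1 ft/s = 67.5682 mph.
Difference: 79.0000 − 67.5682 = 11.43 mph.

11.43 mph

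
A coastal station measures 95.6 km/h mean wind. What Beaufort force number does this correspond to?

95.6 km/h = 26.6 m/s, which is Beaufort 10 (storm, 24.5–28.4 m/s).

Beaufort force 10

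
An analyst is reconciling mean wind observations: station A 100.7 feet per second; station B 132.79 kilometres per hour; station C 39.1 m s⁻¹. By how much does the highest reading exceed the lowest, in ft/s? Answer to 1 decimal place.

station B: 132.79 km/h = 121.017 ft/s.
station C: 39.1 m/s = 128.281 ft/s.
Spread: 128.281 − 100.700 = 27.6 ft/s.

27.6 ft/s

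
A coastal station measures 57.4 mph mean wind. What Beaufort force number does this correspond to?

57.4 mph = 25.7 m/s, which is Beaufort 10 (storm, 24.5–28.4 m/s).

Beaufort force 10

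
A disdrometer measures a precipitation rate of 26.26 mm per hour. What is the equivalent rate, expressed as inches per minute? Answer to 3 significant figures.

0.0172 in/minute

26.26 mm/hour × 0.0393701 in/mm × 0.0166667 hour/minute = 0.0172 in/minute.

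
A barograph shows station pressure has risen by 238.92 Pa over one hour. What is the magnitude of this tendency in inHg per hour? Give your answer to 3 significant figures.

0.0706 inHg per hour

238.92 Pa / 1 h × 0.0002953 inHg/Pa = 0.0706 inHg/h.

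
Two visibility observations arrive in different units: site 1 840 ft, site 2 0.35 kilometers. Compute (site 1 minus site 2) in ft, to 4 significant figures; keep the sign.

-308.3 ft

site 2: 0.35 km = 1148.294 ft.
Difference: 840.000 − 1148.294 = -308.3 ft.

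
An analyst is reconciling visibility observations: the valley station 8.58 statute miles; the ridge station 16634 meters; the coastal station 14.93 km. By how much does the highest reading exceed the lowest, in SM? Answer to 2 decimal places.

1.76 SM

the ridge station: 16634 m = 10.3359 SM.
the coastal station: 14.93 km = 9.2771 SM.
Spread: 10.3359 − 8.5800 = 1.76 SM.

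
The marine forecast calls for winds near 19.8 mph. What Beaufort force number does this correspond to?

Beaufort force 5

19.8 mph = 8.9 m/s, which is Beaufort 5 (fresh breeze, 8.0–10.7 m/s).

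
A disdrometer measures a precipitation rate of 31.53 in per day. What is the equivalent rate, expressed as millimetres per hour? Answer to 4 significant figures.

31.53 in/day × 25.4 mm/in × 0.0416667 day/hour = 33.37 mm/hour.

33.37 mm/hour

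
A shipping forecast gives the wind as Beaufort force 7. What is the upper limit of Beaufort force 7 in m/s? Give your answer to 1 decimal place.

17.1 m/s

Beaufort 7 (near gale) spans 13.9–17.1 m/s.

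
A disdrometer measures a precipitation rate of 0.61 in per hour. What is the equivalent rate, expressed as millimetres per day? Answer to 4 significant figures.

0.61 in/hour × 25.4 mm/in × 24 hour/day = 371.9 mm/day.

371.9 mm/day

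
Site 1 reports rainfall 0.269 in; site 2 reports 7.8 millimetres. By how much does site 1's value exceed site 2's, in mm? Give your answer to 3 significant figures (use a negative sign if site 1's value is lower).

-0.967 mm

site 1: 0.269 in = 6.83260 mm.
Difference: 6.83260 − 7.80000 = -0.967 mm.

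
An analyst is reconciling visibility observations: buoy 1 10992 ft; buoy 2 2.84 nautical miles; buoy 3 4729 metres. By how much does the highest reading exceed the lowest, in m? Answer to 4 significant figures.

1909 m

buoy 1: 10992 ft = 3350.36 m.
buoy 2: 2.84 nmi = 5259.68 m.
Spread: 5259.68 − 3350.36 = 1909 m.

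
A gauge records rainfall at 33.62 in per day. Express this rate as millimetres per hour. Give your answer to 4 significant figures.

35.58 mm/hour

33.62 in/day × 25.4 mm/in × 0.0416667 day/hour = 35.58 mm/hour.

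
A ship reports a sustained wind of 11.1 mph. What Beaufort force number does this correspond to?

Beaufort force 3

11.1 mph = 5.0 m/s, which is Beaufort 3 (gentle breeze, 3.4–5.4 m/s).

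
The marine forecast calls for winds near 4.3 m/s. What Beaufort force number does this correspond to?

Beaufort force 3

4.3 m/s lies in the Beaufort 3 band (gentle breeze, 3.4–5.4 m/s).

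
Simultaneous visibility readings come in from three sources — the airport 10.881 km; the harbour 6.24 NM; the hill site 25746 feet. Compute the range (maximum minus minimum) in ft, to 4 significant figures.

12170 ft

the airport: 10.881 km = 35698.82 ft.
the harbour: 6.24 nmi = 37914.96 ft.
Spread: 37914.96 − 25746.00 = 12170 ft.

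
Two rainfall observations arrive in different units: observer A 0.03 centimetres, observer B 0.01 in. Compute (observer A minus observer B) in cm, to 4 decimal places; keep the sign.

observer B: 0.01 in = 0.025400 cm.
Difference: 0.030000 − 0.025400 = 0.0046 cm.

0.0046 cm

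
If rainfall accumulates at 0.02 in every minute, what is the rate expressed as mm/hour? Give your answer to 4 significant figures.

30.48 mm/hour

0.02 in/minute × 25.4 mm/in × 60 minute/hour = 30.48 mm/hour.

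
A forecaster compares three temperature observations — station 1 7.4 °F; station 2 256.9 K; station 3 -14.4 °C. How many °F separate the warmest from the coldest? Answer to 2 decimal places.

4.65 °F

station 1: 7.4 °F = -13.667 °C.
station 2: 256.9 K = -16.250 °C.
Spread: (-13.667) − (-16.250) = 2.583 °C = 4.65 °F.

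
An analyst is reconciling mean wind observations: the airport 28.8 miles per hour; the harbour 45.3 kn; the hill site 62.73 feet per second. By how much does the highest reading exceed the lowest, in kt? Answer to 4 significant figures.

the airport: 28.8 mph = 25.0265 kt.
the hill site: 62.73 ft/s = 37.1665 kt.
Spread: 45.3000 − 25.0265 = 20.27 kt.

20.27 kt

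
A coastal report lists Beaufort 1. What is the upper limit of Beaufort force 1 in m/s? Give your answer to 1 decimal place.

1.5 m/s

Beaufort 1 (light air) spans 0.3–1.5 m/s.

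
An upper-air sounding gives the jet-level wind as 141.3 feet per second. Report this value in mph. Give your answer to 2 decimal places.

96.34 mph

1 ft/s = 0.681818 mph, so 141.3 × 0.681818 = 96.34 mph.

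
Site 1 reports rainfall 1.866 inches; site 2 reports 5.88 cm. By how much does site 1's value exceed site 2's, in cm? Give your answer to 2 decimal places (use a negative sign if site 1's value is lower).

-1.14 cm

site 1: 1.866 in = 4.7396 cm.
Difference: 4.7396 − 5.8800 = -1.14 cm.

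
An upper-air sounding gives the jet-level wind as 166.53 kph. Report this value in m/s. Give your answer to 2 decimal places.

1 km/h = 0.277778 m/s, so 166.53 × 0.277778 = 46.26 m/s.

46.26 m/s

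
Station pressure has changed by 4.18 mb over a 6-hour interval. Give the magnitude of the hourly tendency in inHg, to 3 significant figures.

0.0206 inHg per hour

4.18 mb / 6 h × 0.02953 inHg/mb = 0.0206 inHg/h.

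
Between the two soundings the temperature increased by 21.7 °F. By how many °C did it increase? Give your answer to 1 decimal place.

12.1 °C

A change of 1 °C equals a change of 1.8 °F: Δ°C = 21.7 × 0.5556 = 12.1 °C.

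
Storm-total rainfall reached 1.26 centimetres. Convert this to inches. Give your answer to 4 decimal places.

0.4961 in

1 cm = 0.393701 in, so 1.26 × 0.393701 = 0.4961 in.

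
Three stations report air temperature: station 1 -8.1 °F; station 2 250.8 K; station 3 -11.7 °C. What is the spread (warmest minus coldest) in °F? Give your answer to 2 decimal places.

station 1: -8.1 °F = -22.278 °C.
station 2: 250.8 K = -22.350 °C.
Spread: (-11.700) − (-22.350) = 10.650 °C = 19.17 °F.

19.17 °F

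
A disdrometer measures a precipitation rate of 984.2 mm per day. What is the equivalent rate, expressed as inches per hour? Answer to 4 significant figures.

1.615 in/hour

984.2 mm/day × 0.0393701 in/mm × 0.0416667 day/hour = 1.615 in/hour.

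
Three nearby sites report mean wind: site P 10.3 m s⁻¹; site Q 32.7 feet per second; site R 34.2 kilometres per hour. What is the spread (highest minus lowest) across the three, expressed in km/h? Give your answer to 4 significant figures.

site P: 10.3 m/s = 37.08000 km/h.
site Q: 32.7 ft/s = 35.88106 km/h.
Spread: 37.08000 − 34.20000 = 2.880 km/h.

2.880 km/h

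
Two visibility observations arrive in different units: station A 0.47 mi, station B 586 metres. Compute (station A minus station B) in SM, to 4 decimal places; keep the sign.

0.1059 SM

station B: 586 m = 0.364124 SM.
Difference: 0.470000 − 0.364124 = 0.1059 SM.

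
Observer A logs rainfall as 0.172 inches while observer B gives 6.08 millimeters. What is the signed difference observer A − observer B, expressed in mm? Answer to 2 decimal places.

-1.71 mm

observer A: 0.172 in = 4.3688 mm.
Difference: 4.3688 − 6.0800 = -1.71 mm.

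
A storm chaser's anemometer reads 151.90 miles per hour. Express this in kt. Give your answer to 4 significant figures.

1 mph = 0.868976 kt, so 151.90 × 0.868976 = 132.0 kt.

132.0 kt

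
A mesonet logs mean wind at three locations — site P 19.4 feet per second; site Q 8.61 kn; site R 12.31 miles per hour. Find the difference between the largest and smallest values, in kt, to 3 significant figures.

site P: 19.4 ft/s = 11.4942 kt.
site R: 12.31 mph = 10.6971 kt.
Spread: 11.4942 − 8.6100 = 2.88 kt.

2.88 kt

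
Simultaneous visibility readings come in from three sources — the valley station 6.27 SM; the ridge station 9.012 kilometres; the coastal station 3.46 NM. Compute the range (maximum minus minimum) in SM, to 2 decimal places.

the ridge station: 9.012 km = 5.5998 SM.
the coastal station: 3.46 nmi = 3.9817 SM.
Spread: 6.2700 − 3.9817 = 2.29 SM.

2.29 SM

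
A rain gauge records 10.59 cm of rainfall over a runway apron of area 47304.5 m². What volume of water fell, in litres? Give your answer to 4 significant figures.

5010000 litres

Depth: 10.59 cm × 10 = 105.9 mm.
1 mm over 1 m² is 1 L, so volume = 105.9 × 47304.5 = 5009546.5 L ≈ 5010000 L.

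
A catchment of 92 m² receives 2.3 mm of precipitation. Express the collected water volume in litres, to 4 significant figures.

211.6 litres

1 mm over 1 m² is 1 L, so volume = 2.3 × 92 = 211.6 L.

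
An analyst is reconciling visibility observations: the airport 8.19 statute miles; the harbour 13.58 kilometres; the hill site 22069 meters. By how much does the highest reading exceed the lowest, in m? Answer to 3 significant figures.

8890 m

the airport: 8.19 SM = 13180.53 m.
the harbour: 13.58 km = 13580.00 m.
Spread: 22069.00 − 13180.53 = 8890 m.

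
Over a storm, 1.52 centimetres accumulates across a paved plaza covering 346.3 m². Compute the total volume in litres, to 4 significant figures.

Depth: 1.52 cm × 10 = 15.2 mm.
1 mm over 1 m² is 1 L, so volume = 15.2 × 346.3 = 5263.76 L ≈ 5264 L.

5264 litres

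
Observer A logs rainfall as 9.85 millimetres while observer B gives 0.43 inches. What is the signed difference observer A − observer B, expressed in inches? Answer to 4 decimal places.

-0.0422 in

observer A: 9.85 mm = 0.387795 in.
Difference: 0.387795 − 0.430000 = -0.0422 in.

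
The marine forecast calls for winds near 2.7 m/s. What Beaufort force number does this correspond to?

Beaufort force 2

2.7 m/s lies in the Beaufort 2 band (light breeze, 1.6–3.3 m/s).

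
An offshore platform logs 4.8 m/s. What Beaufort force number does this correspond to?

Beaufort force 3

4.8 m/s lies in the Beaufort 3 band (gentle breeze, 3.4–5.4 m/s).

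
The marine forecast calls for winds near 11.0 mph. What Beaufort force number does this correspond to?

11.0 mph = 4.9 m/s, which is Beaufort 3 (gentle breeze, 3.4–5.4 m/s).

Beaufort force 3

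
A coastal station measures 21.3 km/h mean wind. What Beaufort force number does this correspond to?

21.3 km/h = 5.9 m/s, which is Beaufort 4 (moderate breeze, 5.5–7.9 m/s).

Beaufort force 4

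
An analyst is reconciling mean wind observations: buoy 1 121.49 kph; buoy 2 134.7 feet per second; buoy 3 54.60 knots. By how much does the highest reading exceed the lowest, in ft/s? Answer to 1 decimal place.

42.5 ft/s

buoy 1: 121.49 km/h = 110.719 ft/s.
buoy 3: 54.60 kt = 92.154 ft/s.
Spread: 134.700 − 92.154 = 42.5 ft/s.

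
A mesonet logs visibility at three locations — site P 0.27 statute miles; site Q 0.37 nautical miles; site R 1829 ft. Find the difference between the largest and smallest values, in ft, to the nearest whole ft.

823 ft

site P: 0.27 SM = 1425.60 ft.
site Q: 0.37 nmi = 2248.16 ft.
Spread: 2248.16 − 1425.60 = 823 ft.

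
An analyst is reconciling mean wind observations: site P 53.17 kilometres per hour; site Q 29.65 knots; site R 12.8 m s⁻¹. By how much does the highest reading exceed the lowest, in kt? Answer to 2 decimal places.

site P: 53.17 km/h = 28.7095 kt.
site R: 12.8 m/s = 24.8812 kt.
Spread: 29.6500 − 24.8812 = 4.77 kt.

4.77 kt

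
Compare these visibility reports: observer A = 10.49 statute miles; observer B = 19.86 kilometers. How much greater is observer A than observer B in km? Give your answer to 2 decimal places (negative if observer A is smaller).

observer A: 10.49 SM = 16.8820 km.
Difference: 16.8820 − 19.8600 = -2.98 km.

-2.98 km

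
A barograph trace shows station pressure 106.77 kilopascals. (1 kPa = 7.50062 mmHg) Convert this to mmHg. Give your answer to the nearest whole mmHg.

801 mmHg

1 kPa = 7.50062 mmHg, so 106.77 × 7.50062 = 801 mmHg.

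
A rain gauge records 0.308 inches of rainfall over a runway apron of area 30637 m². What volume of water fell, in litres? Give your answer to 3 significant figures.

240000 litres

Depth: 0.308 in × 25.4 = 7.8232 mm.
1 mm over 1 m² is 1 L, so volume = 7.8232 × 30637 = 239679.38 L ≈ 240000 L.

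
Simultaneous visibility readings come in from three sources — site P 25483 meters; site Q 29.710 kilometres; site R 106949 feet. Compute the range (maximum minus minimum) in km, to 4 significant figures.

7.115 km

site P: 25483 m = 25.48300 km.
site R: 106949 ft = 32.59806 km.
Spread: 32.59806 − 25.48300 = 7.115 km.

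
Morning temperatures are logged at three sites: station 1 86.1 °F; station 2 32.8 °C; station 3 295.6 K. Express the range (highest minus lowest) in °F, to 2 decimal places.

18.63 °F

station 1: 86.1 °F = 30.056 °C.
station 3: 295.6 K = 22.450 °C.
Spread: 32.800 − 22.450 = 10.350 °C = 18.63 °F.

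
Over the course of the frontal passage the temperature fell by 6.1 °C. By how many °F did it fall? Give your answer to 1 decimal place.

For a temperature change the 32° offset cancels: Δ°F = 6.1 × 1.8 = 11.0 °F.

11.0 °F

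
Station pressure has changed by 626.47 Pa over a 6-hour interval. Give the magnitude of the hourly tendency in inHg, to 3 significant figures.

626.47 Pa / 6 h × 0.0002953 inHg/Pa = 0.0308 inHg/h.

0.0308 inHg per hour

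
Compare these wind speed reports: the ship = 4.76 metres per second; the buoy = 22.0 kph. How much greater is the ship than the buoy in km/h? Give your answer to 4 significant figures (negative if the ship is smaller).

-4.864 km/h

the ship: 4.76 m/s = 17.13600 km/h.
Difference: 17.13600 − 22.00000 = -4.864 km/h.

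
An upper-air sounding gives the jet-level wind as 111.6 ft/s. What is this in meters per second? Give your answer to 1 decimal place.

34.0 m/s

1 ft/s = 0.3048 m/s, so 111.6 × 0.3048 = 34.0 m/s.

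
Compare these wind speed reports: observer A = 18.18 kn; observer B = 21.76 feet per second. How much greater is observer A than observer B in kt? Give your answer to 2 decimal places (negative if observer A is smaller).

5.29 kt

observer B: 21.76 ft/s = 12.8924 kt.
Difference: 18.1800 − 12.8924 = 5.29 kt.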